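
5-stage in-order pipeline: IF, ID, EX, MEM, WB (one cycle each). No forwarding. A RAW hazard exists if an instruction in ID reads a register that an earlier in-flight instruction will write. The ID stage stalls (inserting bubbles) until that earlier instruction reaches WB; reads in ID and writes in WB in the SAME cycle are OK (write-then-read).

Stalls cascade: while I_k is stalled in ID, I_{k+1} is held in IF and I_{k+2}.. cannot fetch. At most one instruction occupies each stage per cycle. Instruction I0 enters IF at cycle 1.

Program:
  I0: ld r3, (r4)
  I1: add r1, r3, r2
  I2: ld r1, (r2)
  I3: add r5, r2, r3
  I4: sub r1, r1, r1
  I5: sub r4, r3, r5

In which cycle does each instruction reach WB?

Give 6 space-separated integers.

I0 ld r3 <- r4: IF@1 ID@2 stall=0 (-) EX@3 MEM@4 WB@5
I1 add r1 <- r3,r2: IF@2 ID@3 stall=2 (RAW on I0.r3 (WB@5)) EX@6 MEM@7 WB@8
I2 ld r1 <- r2: IF@3 ID@6 stall=0 (-) EX@7 MEM@8 WB@9
I3 add r5 <- r2,r3: IF@6 ID@7 stall=0 (-) EX@8 MEM@9 WB@10
I4 sub r1 <- r1,r1: IF@7 ID@8 stall=1 (RAW on I2.r1 (WB@9)) EX@10 MEM@11 WB@12
I5 sub r4 <- r3,r5: IF@8 ID@10 stall=0 (-) EX@11 MEM@12 WB@13

Answer: 5 8 9 10 12 13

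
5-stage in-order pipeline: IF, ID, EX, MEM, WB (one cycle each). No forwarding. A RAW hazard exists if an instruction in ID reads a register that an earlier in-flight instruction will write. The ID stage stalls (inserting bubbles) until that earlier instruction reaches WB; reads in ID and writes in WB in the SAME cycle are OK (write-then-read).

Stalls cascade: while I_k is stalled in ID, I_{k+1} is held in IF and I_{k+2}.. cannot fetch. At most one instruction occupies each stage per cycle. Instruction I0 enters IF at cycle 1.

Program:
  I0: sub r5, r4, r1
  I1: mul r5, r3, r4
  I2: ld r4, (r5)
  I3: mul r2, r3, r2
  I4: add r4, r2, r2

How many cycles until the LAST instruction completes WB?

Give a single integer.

Answer: 13

Derivation:
I0 sub r5 <- r4,r1: IF@1 ID@2 stall=0 (-) EX@3 MEM@4 WB@5
I1 mul r5 <- r3,r4: IF@2 ID@3 stall=0 (-) EX@4 MEM@5 WB@6
I2 ld r4 <- r5: IF@3 ID@4 stall=2 (RAW on I1.r5 (WB@6)) EX@7 MEM@8 WB@9
I3 mul r2 <- r3,r2: IF@4 ID@7 stall=0 (-) EX@8 MEM@9 WB@10
I4 add r4 <- r2,r2: IF@7 ID@8 stall=2 (RAW on I3.r2 (WB@10)) EX@11 MEM@12 WB@13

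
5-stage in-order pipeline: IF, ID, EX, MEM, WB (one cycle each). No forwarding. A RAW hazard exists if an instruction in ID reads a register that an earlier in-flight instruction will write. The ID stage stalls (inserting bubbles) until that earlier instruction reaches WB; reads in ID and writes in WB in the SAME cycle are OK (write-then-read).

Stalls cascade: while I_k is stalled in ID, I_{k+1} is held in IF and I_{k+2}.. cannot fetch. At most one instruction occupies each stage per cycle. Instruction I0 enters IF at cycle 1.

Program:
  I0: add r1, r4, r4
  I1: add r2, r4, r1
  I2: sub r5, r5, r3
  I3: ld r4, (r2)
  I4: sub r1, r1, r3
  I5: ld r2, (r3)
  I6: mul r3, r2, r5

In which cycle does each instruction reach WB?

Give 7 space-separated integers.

Answer: 5 8 9 11 12 13 16

Derivation:
I0 add r1 <- r4,r4: IF@1 ID@2 stall=0 (-) EX@3 MEM@4 WB@5
I1 add r2 <- r4,r1: IF@2 ID@3 stall=2 (RAW on I0.r1 (WB@5)) EX@6 MEM@7 WB@8
I2 sub r5 <- r5,r3: IF@3 ID@6 stall=0 (-) EX@7 MEM@8 WB@9
I3 ld r4 <- r2: IF@6 ID@7 stall=1 (RAW on I1.r2 (WB@8)) EX@9 MEM@10 WB@11
I4 sub r1 <- r1,r3: IF@7 ID@9 stall=0 (-) EX@10 MEM@11 WB@12
I5 ld r2 <- r3: IF@9 ID@10 stall=0 (-) EX@11 MEM@12 WB@13
I6 mul r3 <- r2,r5: IF@10 ID@11 stall=2 (RAW on I5.r2 (WB@13)) EX@14 MEM@15 WB@16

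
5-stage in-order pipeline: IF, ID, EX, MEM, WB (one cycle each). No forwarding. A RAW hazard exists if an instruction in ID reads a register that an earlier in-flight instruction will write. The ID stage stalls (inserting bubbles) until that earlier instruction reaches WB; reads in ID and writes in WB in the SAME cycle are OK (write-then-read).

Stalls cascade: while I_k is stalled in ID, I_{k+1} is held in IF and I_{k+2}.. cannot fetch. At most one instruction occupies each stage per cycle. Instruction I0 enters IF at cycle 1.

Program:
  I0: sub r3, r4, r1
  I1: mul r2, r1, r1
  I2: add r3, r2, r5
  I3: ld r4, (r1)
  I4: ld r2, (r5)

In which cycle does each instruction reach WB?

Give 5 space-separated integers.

I0 sub r3 <- r4,r1: IF@1 ID@2 stall=0 (-) EX@3 MEM@4 WB@5
I1 mul r2 <- r1,r1: IF@2 ID@3 stall=0 (-) EX@4 MEM@5 WB@6
I2 add r3 <- r2,r5: IF@3 ID@4 stall=2 (RAW on I1.r2 (WB@6)) EX@7 MEM@8 WB@9
I3 ld r4 <- r1: IF@4 ID@7 stall=0 (-) EX@8 MEM@9 WB@10
I4 ld r2 <- r5: IF@7 ID@8 stall=0 (-) EX@9 MEM@10 WB@11

Answer: 5 6 9 10 11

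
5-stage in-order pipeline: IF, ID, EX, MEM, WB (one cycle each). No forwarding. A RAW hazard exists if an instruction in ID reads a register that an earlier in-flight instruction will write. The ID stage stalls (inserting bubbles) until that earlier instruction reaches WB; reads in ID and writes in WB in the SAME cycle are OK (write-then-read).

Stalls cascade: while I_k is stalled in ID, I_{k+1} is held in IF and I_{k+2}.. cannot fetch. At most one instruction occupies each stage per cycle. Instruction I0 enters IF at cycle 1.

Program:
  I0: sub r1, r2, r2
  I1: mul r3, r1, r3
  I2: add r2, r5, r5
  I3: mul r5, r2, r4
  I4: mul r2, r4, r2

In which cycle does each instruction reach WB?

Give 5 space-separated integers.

I0 sub r1 <- r2,r2: IF@1 ID@2 stall=0 (-) EX@3 MEM@4 WB@5
I1 mul r3 <- r1,r3: IF@2 ID@3 stall=2 (RAW on I0.r1 (WB@5)) EX@6 MEM@7 WB@8
I2 add r2 <- r5,r5: IF@3 ID@6 stall=0 (-) EX@7 MEM@8 WB@9
I3 mul r5 <- r2,r4: IF@6 ID@7 stall=2 (RAW on I2.r2 (WB@9)) EX@10 MEM@11 WB@12
I4 mul r2 <- r4,r2: IF@7 ID@10 stall=0 (-) EX@11 MEM@12 WB@13

Answer: 5 8 9 12 13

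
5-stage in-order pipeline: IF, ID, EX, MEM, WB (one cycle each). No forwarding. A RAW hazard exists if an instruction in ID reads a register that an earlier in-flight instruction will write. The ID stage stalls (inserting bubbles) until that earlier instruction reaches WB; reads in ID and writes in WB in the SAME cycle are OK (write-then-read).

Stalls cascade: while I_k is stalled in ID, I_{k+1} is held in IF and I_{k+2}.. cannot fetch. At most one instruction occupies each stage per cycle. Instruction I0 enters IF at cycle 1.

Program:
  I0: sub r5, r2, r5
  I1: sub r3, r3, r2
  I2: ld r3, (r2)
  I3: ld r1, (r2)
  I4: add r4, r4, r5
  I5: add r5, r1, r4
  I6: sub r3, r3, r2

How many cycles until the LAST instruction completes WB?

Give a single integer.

I0 sub r5 <- r2,r5: IF@1 ID@2 stall=0 (-) EX@3 MEM@4 WB@5
I1 sub r3 <- r3,r2: IF@2 ID@3 stall=0 (-) EX@4 MEM@5 WB@6
I2 ld r3 <- r2: IF@3 ID@4 stall=0 (-) EX@5 MEM@6 WB@7
I3 ld r1 <- r2: IF@4 ID@5 stall=0 (-) EX@6 MEM@7 WB@8
I4 add r4 <- r4,r5: IF@5 ID@6 stall=0 (-) EX@7 MEM@8 WB@9
I5 add r5 <- r1,r4: IF@6 ID@7 stall=2 (RAW on I4.r4 (WB@9)) EX@10 MEM@11 WB@12
I6 sub r3 <- r3,r2: IF@7 ID@10 stall=0 (-) EX@11 MEM@12 WB@13

Answer: 13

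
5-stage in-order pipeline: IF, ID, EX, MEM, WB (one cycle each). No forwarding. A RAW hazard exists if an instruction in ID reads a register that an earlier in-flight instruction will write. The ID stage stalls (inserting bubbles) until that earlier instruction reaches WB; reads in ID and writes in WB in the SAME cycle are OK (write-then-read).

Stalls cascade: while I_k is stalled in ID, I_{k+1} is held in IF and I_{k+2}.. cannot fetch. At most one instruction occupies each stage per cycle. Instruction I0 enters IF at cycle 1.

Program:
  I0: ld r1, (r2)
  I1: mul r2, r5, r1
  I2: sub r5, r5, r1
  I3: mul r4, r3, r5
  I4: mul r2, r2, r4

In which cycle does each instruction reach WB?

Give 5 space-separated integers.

Answer: 5 8 9 12 15

Derivation:
I0 ld r1 <- r2: IF@1 ID@2 stall=0 (-) EX@3 MEM@4 WB@5
I1 mul r2 <- r5,r1: IF@2 ID@3 stall=2 (RAW on I0.r1 (WB@5)) EX@6 MEM@7 WB@8
I2 sub r5 <- r5,r1: IF@3 ID@6 stall=0 (-) EX@7 MEM@8 WB@9
I3 mul r4 <- r3,r5: IF@6 ID@7 stall=2 (RAW on I2.r5 (WB@9)) EX@10 MEM@11 WB@12
I4 mul r2 <- r2,r4: IF@7 ID@10 stall=2 (RAW on I3.r4 (WB@12)) EX@13 MEM@14 WB@15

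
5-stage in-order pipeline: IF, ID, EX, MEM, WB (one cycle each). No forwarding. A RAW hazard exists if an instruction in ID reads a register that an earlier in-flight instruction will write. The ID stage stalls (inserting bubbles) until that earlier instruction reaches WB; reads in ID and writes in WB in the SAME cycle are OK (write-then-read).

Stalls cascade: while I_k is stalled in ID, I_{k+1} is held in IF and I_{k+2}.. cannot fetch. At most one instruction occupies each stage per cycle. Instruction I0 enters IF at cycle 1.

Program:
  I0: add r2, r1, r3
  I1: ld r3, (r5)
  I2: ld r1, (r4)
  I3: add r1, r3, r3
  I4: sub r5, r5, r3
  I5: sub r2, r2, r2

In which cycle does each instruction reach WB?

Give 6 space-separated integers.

I0 add r2 <- r1,r3: IF@1 ID@2 stall=0 (-) EX@3 MEM@4 WB@5
I1 ld r3 <- r5: IF@2 ID@3 stall=0 (-) EX@4 MEM@5 WB@6
I2 ld r1 <- r4: IF@3 ID@4 stall=0 (-) EX@5 MEM@6 WB@7
I3 add r1 <- r3,r3: IF@4 ID@5 stall=1 (RAW on I1.r3 (WB@6)) EX@7 MEM@8 WB@9
I4 sub r5 <- r5,r3: IF@5 ID@7 stall=0 (-) EX@8 MEM@9 WB@10
I5 sub r2 <- r2,r2: IF@7 ID@8 stall=0 (-) EX@9 MEM@10 WB@11

Answer: 5 6 7 9 10 11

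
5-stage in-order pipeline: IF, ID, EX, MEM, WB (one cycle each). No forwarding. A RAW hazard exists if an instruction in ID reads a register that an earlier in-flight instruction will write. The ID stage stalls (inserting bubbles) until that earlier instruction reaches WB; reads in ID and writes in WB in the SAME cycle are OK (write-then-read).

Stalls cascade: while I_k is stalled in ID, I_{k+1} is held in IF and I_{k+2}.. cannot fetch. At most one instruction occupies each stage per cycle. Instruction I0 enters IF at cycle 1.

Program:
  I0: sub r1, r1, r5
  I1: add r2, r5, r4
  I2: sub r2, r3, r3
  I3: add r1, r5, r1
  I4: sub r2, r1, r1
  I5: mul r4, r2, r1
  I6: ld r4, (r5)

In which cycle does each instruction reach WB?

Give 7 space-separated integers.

Answer: 5 6 7 8 11 14 15

Derivation:
I0 sub r1 <- r1,r5: IF@1 ID@2 stall=0 (-) EX@3 MEM@4 WB@5
I1 add r2 <- r5,r4: IF@2 ID@3 stall=0 (-) EX@4 MEM@5 WB@6
I2 sub r2 <- r3,r3: IF@3 ID@4 stall=0 (-) EX@5 MEM@6 WB@7
I3 add r1 <- r5,r1: IF@4 ID@5 stall=0 (-) EX@6 MEM@7 WB@8
I4 sub r2 <- r1,r1: IF@5 ID@6 stall=2 (RAW on I3.r1 (WB@8)) EX@9 MEM@10 WB@11
I5 mul r4 <- r2,r1: IF@6 ID@9 stall=2 (RAW on I4.r2 (WB@11)) EX@12 MEM@13 WB@14
I6 ld r4 <- r5: IF@9 ID@12 stall=0 (-) EX@13 MEM@14 WB@15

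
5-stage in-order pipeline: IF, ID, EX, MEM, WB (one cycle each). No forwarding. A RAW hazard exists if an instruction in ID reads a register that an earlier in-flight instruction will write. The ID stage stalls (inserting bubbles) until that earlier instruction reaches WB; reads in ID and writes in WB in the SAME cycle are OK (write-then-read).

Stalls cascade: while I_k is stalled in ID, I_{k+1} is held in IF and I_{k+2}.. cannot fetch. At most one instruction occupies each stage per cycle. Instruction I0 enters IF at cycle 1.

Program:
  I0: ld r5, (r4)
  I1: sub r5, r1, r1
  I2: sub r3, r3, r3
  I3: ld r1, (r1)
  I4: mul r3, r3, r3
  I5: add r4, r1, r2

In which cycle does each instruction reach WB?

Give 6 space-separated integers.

I0 ld r5 <- r4: IF@1 ID@2 stall=0 (-) EX@3 MEM@4 WB@5
I1 sub r5 <- r1,r1: IF@2 ID@3 stall=0 (-) EX@4 MEM@5 WB@6
I2 sub r3 <- r3,r3: IF@3 ID@4 stall=0 (-) EX@5 MEM@6 WB@7
I3 ld r1 <- r1: IF@4 ID@5 stall=0 (-) EX@6 MEM@7 WB@8
I4 mul r3 <- r3,r3: IF@5 ID@6 stall=1 (RAW on I2.r3 (WB@7)) EX@8 MEM@9 WB@10
I5 add r4 <- r1,r2: IF@6 ID@8 stall=0 (-) EX@9 MEM@10 WB@11

Answer: 5 6 7 8 10 11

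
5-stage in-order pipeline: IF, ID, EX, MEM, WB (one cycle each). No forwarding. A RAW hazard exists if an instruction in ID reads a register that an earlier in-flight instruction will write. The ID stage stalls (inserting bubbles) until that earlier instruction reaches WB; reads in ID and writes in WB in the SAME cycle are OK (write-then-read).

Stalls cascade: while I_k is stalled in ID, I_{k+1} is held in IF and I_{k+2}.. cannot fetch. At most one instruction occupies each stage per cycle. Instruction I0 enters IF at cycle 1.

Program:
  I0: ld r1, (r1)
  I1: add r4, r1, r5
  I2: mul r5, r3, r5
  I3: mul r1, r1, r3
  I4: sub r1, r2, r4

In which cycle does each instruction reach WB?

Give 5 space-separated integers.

Answer: 5 8 9 10 11

Derivation:
I0 ld r1 <- r1: IF@1 ID@2 stall=0 (-) EX@3 MEM@4 WB@5
I1 add r4 <- r1,r5: IF@2 ID@3 stall=2 (RAW on I0.r1 (WB@5)) EX@6 MEM@7 WB@8
I2 mul r5 <- r3,r5: IF@3 ID@6 stall=0 (-) EX@7 MEM@8 WB@9
I3 mul r1 <- r1,r3: IF@6 ID@7 stall=0 (-) EX@8 MEM@9 WB@10
I4 sub r1 <- r2,r4: IF@7 ID@8 stall=0 (-) EX@9 MEM@10 WB@11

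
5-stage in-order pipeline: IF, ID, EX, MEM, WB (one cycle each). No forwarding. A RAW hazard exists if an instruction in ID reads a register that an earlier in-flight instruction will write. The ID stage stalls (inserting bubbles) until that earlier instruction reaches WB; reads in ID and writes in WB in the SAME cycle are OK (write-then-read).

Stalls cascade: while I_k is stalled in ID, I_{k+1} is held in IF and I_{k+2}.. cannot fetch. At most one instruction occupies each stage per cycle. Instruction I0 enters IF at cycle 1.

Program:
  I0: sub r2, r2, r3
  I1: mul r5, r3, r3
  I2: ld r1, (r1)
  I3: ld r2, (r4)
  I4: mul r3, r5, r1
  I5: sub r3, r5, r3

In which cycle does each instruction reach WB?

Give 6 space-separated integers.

Answer: 5 6 7 8 10 13

Derivation:
I0 sub r2 <- r2,r3: IF@1 ID@2 stall=0 (-) EX@3 MEM@4 WB@5
I1 mul r5 <- r3,r3: IF@2 ID@3 stall=0 (-) EX@4 MEM@5 WB@6
I2 ld r1 <- r1: IF@3 ID@4 stall=0 (-) EX@5 MEM@6 WB@7
I3 ld r2 <- r4: IF@4 ID@5 stall=0 (-) EX@6 MEM@7 WB@8
I4 mul r3 <- r5,r1: IF@5 ID@6 stall=1 (RAW on I2.r1 (WB@7)) EX@8 MEM@9 WB@10
I5 sub r3 <- r5,r3: IF@6 ID@8 stall=2 (RAW on I4.r3 (WB@10)) EX@11 MEM@12 WB@13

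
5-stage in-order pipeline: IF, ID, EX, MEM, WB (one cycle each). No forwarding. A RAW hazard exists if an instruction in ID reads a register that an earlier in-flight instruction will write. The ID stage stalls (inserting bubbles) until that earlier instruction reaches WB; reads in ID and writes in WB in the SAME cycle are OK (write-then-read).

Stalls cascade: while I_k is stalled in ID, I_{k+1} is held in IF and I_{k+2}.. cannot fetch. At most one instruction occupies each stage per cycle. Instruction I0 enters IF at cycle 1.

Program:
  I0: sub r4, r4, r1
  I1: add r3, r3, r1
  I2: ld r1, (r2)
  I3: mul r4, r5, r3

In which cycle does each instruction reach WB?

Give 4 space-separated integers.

Answer: 5 6 7 9

Derivation:
I0 sub r4 <- r4,r1: IF@1 ID@2 stall=0 (-) EX@3 MEM@4 WB@5
I1 add r3 <- r3,r1: IF@2 ID@3 stall=0 (-) EX@4 MEM@5 WB@6
I2 ld r1 <- r2: IF@3 ID@4 stall=0 (-) EX@5 MEM@6 WB@7
I3 mul r4 <- r5,r3: IF@4 ID@5 stall=1 (RAW on I1.r3 (WB@6)) EX@7 MEM@8 WB@9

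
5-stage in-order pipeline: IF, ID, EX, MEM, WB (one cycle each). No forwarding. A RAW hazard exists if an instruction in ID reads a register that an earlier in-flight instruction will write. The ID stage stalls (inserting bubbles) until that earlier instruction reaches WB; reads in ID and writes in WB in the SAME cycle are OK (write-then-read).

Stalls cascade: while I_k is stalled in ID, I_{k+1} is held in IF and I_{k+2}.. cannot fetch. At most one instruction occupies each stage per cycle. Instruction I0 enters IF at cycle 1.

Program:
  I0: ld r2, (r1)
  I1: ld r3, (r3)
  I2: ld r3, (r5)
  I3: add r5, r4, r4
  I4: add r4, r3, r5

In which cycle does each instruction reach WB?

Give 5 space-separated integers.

I0 ld r2 <- r1: IF@1 ID@2 stall=0 (-) EX@3 MEM@4 WB@5
I1 ld r3 <- r3: IF@2 ID@3 stall=0 (-) EX@4 MEM@5 WB@6
I2 ld r3 <- r5: IF@3 ID@4 stall=0 (-) EX@5 MEM@6 WB@7
I3 add r5 <- r4,r4: IF@4 ID@5 stall=0 (-) EX@6 MEM@7 WB@8
I4 add r4 <- r3,r5: IF@5 ID@6 stall=2 (RAW on I3.r5 (WB@8)) EX@9 MEM@10 WB@11

Answer: 5 6 7 8 11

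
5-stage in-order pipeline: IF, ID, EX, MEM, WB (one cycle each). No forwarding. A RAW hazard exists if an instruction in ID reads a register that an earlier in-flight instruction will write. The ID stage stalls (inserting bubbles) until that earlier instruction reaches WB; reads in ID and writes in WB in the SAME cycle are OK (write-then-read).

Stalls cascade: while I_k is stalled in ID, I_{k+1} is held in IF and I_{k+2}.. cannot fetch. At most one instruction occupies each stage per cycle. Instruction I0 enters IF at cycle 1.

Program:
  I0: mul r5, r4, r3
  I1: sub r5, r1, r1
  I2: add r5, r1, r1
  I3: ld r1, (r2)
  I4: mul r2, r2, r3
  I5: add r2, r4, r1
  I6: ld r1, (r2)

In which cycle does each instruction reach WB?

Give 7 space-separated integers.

Answer: 5 6 7 8 9 11 14

Derivation:
I0 mul r5 <- r4,r3: IF@1 ID@2 stall=0 (-) EX@3 MEM@4 WB@5
I1 sub r5 <- r1,r1: IF@2 ID@3 stall=0 (-) EX@4 MEM@5 WB@6
I2 add r5 <- r1,r1: IF@3 ID@4 stall=0 (-) EX@5 MEM@6 WB@7
I3 ld r1 <- r2: IF@4 ID@5 stall=0 (-) EX@6 MEM@7 WB@8
I4 mul r2 <- r2,r3: IF@5 ID@6 stall=0 (-) EX@7 MEM@8 WB@9
I5 add r2 <- r4,r1: IF@6 ID@7 stall=1 (RAW on I3.r1 (WB@8)) EX@9 MEM@10 WB@11
I6 ld r1 <- r2: IF@7 ID@9 stall=2 (RAW on I5.r2 (WB@11)) EX@12 MEM@13 WB@14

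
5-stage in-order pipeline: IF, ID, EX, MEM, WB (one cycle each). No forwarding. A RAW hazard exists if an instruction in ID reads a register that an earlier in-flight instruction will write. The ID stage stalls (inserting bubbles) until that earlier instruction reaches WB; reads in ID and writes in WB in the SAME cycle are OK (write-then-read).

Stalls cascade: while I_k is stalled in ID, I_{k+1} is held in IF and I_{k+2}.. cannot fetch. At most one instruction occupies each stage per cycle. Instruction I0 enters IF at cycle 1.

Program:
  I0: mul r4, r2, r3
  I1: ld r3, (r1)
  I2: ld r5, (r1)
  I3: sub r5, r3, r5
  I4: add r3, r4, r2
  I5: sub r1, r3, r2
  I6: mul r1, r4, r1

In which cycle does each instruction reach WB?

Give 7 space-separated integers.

Answer: 5 6 7 10 11 14 17

Derivation:
I0 mul r4 <- r2,r3: IF@1 ID@2 stall=0 (-) EX@3 MEM@4 WB@5
I1 ld r3 <- r1: IF@2 ID@3 stall=0 (-) EX@4 MEM@5 WB@6
I2 ld r5 <- r1: IF@3 ID@4 stall=0 (-) EX@5 MEM@6 WB@7
I3 sub r5 <- r3,r5: IF@4 ID@5 stall=2 (RAW on I2.r5 (WB@7)) EX@8 MEM@9 WB@10
I4 add r3 <- r4,r2: IF@5 ID@8 stall=0 (-) EX@9 MEM@10 WB@11
I5 sub r1 <- r3,r2: IF@8 ID@9 stall=2 (RAW on I4.r3 (WB@11)) EX@12 MEM@13 WB@14
I6 mul r1 <- r4,r1: IF@9 ID@12 stall=2 (RAW on I5.r1 (WB@14)) EX@15 MEM@16 WB@17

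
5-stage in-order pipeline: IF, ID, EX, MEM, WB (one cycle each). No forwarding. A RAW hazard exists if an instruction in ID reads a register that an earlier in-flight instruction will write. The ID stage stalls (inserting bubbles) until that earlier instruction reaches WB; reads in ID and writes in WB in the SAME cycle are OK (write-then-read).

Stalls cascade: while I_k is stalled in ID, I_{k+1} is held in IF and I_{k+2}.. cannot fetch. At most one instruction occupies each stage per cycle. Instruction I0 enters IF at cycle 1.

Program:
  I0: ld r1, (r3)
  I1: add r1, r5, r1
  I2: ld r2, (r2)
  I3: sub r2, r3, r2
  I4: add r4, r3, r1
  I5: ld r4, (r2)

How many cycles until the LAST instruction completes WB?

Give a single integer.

I0 ld r1 <- r3: IF@1 ID@2 stall=0 (-) EX@3 MEM@4 WB@5
I1 add r1 <- r5,r1: IF@2 ID@3 stall=2 (RAW on I0.r1 (WB@5)) EX@6 MEM@7 WB@8
I2 ld r2 <- r2: IF@3 ID@6 stall=0 (-) EX@7 MEM@8 WB@9
I3 sub r2 <- r3,r2: IF@6 ID@7 stall=2 (RAW on I2.r2 (WB@9)) EX@10 MEM@11 WB@12
I4 add r4 <- r3,r1: IF@7 ID@10 stall=0 (-) EX@11 MEM@12 WB@13
I5 ld r4 <- r2: IF@10 ID@11 stall=1 (RAW on I3.r2 (WB@12)) EX@13 MEM@14 WB@15

Answer: 15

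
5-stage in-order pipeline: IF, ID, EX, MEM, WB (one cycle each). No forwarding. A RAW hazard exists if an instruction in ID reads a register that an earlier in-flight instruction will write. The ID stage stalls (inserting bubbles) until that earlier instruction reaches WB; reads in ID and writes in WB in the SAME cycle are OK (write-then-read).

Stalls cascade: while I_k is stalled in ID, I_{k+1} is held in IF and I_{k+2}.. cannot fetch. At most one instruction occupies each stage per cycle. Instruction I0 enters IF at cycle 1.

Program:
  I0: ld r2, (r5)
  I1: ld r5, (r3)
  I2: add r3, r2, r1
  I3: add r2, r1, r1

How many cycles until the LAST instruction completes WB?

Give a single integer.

Answer: 9

Derivation:
I0 ld r2 <- r5: IF@1 ID@2 stall=0 (-) EX@3 MEM@4 WB@5
I1 ld r5 <- r3: IF@2 ID@3 stall=0 (-) EX@4 MEM@5 WB@6
I2 add r3 <- r2,r1: IF@3 ID@4 stall=1 (RAW on I0.r2 (WB@5)) EX@6 MEM@7 WB@8
I3 add r2 <- r1,r1: IF@4 ID@6 stall=0 (-) EX@7 MEM@8 WB@9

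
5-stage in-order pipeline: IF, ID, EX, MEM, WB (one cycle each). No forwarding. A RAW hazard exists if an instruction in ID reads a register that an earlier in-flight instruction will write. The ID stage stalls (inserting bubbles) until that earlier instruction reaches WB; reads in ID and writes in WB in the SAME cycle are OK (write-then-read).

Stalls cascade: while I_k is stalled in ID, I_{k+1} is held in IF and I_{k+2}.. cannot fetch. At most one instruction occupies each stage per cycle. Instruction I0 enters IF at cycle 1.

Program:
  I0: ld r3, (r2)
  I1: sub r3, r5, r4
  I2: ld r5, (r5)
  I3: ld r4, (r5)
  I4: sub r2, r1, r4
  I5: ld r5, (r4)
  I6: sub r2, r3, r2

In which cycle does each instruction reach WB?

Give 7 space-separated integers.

I0 ld r3 <- r2: IF@1 ID@2 stall=0 (-) EX@3 MEM@4 WB@5
I1 sub r3 <- r5,r4: IF@2 ID@3 stall=0 (-) EX@4 MEM@5 WB@6
I2 ld r5 <- r5: IF@3 ID@4 stall=0 (-) EX@5 MEM@6 WB@7
I3 ld r4 <- r5: IF@4 ID@5 stall=2 (RAW on I2.r5 (WB@7)) EX@8 MEM@9 WB@10
I4 sub r2 <- r1,r4: IF@5 ID@8 stall=2 (RAW on I3.r4 (WB@10)) EX@11 MEM@12 WB@13
I5 ld r5 <- r4: IF@8 ID@11 stall=0 (-) EX@12 MEM@13 WB@14
I6 sub r2 <- r3,r2: IF@11 ID@12 stall=1 (RAW on I4.r2 (WB@13)) EX@14 MEM@15 WB@16

Answer: 5 6 7 10 13 14 16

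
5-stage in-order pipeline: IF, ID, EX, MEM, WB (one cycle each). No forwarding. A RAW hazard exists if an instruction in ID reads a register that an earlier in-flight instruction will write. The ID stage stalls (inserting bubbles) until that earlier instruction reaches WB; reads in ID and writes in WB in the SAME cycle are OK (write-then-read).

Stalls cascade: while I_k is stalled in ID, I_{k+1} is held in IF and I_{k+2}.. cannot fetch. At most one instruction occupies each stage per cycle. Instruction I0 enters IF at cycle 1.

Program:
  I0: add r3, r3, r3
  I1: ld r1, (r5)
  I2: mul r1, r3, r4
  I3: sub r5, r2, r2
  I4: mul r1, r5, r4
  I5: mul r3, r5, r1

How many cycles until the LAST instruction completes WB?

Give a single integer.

Answer: 15

Derivation:
I0 add r3 <- r3,r3: IF@1 ID@2 stall=0 (-) EX@3 MEM@4 WB@5
I1 ld r1 <- r5: IF@2 ID@3 stall=0 (-) EX@4 MEM@5 WB@6
I2 mul r1 <- r3,r4: IF@3 ID@4 stall=1 (RAW on I0.r3 (WB@5)) EX@6 MEM@7 WB@8
I3 sub r5 <- r2,r2: IF@4 ID@6 stall=0 (-) EX@7 MEM@8 WB@9
I4 mul r1 <- r5,r4: IF@6 ID@7 stall=2 (RAW on I3.r5 (WB@9)) EX@10 MEM@11 WB@12
I5 mul r3 <- r5,r1: IF@7 ID@10 stall=2 (RAW on I4.r1 (WB@12)) EX@13 MEM@14 WB@15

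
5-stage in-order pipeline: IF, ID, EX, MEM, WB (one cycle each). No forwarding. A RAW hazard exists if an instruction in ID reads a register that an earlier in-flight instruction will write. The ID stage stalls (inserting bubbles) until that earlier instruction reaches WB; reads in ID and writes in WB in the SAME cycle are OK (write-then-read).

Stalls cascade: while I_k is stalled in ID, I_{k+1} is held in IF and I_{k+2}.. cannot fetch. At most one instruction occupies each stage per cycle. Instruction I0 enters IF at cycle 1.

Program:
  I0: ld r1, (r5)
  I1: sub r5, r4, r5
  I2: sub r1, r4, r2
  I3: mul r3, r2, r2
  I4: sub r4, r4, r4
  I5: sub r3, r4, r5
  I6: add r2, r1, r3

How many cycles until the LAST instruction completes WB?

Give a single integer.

Answer: 15

Derivation:
I0 ld r1 <- r5: IF@1 ID@2 stall=0 (-) EX@3 MEM@4 WB@5
I1 sub r5 <- r4,r5: IF@2 ID@3 stall=0 (-) EX@4 MEM@5 WB@6
I2 sub r1 <- r4,r2: IF@3 ID@4 stall=0 (-) EX@5 MEM@6 WB@7
I3 mul r3 <- r2,r2: IF@4 ID@5 stall=0 (-) EX@6 MEM@7 WB@8
I4 sub r4 <- r4,r4: IF@5 ID@6 stall=0 (-) EX@7 MEM@8 WB@9
I5 sub r3 <- r4,r5: IF@6 ID@7 stall=2 (RAW on I4.r4 (WB@9)) EX@10 MEM@11 WB@12
I6 add r2 <- r1,r3: IF@7 ID@10 stall=2 (RAW on I5.r3 (WB@12)) EX@13 MEM@14 WB@15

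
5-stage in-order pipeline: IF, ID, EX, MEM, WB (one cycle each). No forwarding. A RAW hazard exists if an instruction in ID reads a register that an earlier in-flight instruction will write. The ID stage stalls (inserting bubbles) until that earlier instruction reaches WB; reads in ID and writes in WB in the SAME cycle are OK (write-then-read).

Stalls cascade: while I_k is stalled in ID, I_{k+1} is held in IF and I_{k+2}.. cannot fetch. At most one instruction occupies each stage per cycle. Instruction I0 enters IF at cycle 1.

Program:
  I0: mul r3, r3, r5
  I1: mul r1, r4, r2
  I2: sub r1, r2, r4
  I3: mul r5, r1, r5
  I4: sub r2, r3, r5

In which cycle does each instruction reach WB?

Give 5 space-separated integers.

Answer: 5 6 7 10 13

Derivation:
I0 mul r3 <- r3,r5: IF@1 ID@2 stall=0 (-) EX@3 MEM@4 WB@5
I1 mul r1 <- r4,r2: IF@2 ID@3 stall=0 (-) EX@4 MEM@5 WB@6
I2 sub r1 <- r2,r4: IF@3 ID@4 stall=0 (-) EX@5 MEM@6 WB@7
I3 mul r5 <- r1,r5: IF@4 ID@5 stall=2 (RAW on I2.r1 (WB@7)) EX@8 MEM@9 WB@10
I4 sub r2 <- r3,r5: IF@5 ID@8 stall=2 (RAW on I3.r5 (WB@10)) EX@11 MEM@12 WB@13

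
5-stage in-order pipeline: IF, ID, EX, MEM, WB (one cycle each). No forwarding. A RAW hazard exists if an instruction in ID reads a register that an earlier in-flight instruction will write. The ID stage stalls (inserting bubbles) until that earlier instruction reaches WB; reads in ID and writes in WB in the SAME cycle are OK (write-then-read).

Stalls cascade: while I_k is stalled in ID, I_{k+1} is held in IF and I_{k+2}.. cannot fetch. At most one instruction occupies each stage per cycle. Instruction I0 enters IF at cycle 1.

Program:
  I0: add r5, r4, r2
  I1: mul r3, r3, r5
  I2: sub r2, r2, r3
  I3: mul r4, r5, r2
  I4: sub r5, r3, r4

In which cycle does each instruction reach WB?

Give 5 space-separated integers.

Answer: 5 8 11 14 17

Derivation:
I0 add r5 <- r4,r2: IF@1 ID@2 stall=0 (-) EX@3 MEM@4 WB@5
I1 mul r3 <- r3,r5: IF@2 ID@3 stall=2 (RAW on I0.r5 (WB@5)) EX@6 MEM@7 WB@8
I2 sub r2 <- r2,r3: IF@3 ID@6 stall=2 (RAW on I1.r3 (WB@8)) EX@9 MEM@10 WB@11
I3 mul r4 <- r5,r2: IF@6 ID@9 stall=2 (RAW on I2.r2 (WB@11)) EX@12 MEM@13 WB@14
I4 sub r5 <- r3,r4: IF@9 ID@12 stall=2 (RAW on I3.r4 (WB@14)) EX@15 MEM@16 WB@17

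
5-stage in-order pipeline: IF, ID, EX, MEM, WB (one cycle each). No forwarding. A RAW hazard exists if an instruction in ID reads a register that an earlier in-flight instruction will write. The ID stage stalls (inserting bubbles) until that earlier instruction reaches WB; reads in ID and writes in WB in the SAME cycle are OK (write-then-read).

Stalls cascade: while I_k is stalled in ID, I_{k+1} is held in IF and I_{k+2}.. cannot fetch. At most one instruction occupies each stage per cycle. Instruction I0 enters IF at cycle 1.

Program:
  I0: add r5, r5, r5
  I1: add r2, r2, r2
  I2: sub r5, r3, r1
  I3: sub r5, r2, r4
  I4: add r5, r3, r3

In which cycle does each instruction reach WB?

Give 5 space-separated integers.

I0 add r5 <- r5,r5: IF@1 ID@2 stall=0 (-) EX@3 MEM@4 WB@5
I1 add r2 <- r2,r2: IF@2 ID@3 stall=0 (-) EX@4 MEM@5 WB@6
I2 sub r5 <- r3,r1: IF@3 ID@4 stall=0 (-) EX@5 MEM@6 WB@7
I3 sub r5 <- r2,r4: IF@4 ID@5 stall=1 (RAW on I1.r2 (WB@6)) EX@7 MEM@8 WB@9
I4 add r5 <- r3,r3: IF@5 ID@7 stall=0 (-) EX@8 MEM@9 WB@10

Answer: 5 6 7 9 10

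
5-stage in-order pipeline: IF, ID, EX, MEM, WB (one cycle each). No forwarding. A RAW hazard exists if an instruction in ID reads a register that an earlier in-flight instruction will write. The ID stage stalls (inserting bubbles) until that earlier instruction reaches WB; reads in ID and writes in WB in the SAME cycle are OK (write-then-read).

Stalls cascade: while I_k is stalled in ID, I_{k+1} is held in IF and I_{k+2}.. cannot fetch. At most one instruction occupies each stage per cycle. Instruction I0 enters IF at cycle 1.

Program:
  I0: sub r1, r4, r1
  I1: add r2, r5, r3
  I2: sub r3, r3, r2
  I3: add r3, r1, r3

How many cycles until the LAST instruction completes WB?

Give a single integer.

Answer: 12

Derivation:
I0 sub r1 <- r4,r1: IF@1 ID@2 stall=0 (-) EX@3 MEM@4 WB@5
I1 add r2 <- r5,r3: IF@2 ID@3 stall=0 (-) EX@4 MEM@5 WB@6
I2 sub r3 <- r3,r2: IF@3 ID@4 stall=2 (RAW on I1.r2 (WB@6)) EX@7 MEM@8 WB@9
I3 add r3 <- r1,r3: IF@4 ID@7 stall=2 (RAW on I2.r3 (WB@9)) EX@10 MEM@11 WB@12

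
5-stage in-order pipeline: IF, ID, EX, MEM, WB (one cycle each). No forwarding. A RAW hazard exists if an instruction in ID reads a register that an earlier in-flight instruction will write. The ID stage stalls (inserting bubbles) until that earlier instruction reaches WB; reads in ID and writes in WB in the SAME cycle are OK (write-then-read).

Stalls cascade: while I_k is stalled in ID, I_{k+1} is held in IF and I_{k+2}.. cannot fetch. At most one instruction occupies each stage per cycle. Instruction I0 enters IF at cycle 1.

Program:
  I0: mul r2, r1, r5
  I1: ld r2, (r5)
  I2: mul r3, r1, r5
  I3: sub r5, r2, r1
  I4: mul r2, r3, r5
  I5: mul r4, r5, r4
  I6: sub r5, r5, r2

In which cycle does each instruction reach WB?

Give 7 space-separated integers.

I0 mul r2 <- r1,r5: IF@1 ID@2 stall=0 (-) EX@3 MEM@4 WB@5
I1 ld r2 <- r5: IF@2 ID@3 stall=0 (-) EX@4 MEM@5 WB@6
I2 mul r3 <- r1,r5: IF@3 ID@4 stall=0 (-) EX@5 MEM@6 WB@7
I3 sub r5 <- r2,r1: IF@4 ID@5 stall=1 (RAW on I1.r2 (WB@6)) EX@7 MEM@8 WB@9
I4 mul r2 <- r3,r5: IF@5 ID@7 stall=2 (RAW on I3.r5 (WB@9)) EX@10 MEM@11 WB@12
I5 mul r4 <- r5,r4: IF@7 ID@10 stall=0 (-) EX@11 MEM@12 WB@13
I6 sub r5 <- r5,r2: IF@10 ID@11 stall=1 (RAW on I4.r2 (WB@12)) EX@13 MEM@14 WB@15

Answer: 5 6 7 9 12 13 15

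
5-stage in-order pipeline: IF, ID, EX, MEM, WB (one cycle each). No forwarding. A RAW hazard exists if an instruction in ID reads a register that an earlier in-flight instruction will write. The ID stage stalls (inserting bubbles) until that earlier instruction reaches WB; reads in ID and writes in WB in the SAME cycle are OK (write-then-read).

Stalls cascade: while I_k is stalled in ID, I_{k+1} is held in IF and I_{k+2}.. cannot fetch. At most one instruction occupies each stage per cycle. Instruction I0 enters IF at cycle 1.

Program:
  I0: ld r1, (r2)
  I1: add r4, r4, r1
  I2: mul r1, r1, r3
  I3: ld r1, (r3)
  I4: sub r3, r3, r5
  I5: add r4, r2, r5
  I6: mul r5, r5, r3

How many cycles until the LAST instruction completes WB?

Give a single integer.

I0 ld r1 <- r2: IF@1 ID@2 stall=0 (-) EX@3 MEM@4 WB@5
I1 add r4 <- r4,r1: IF@2 ID@3 stall=2 (RAW on I0.r1 (WB@5)) EX@6 MEM@7 WB@8
I2 mul r1 <- r1,r3: IF@3 ID@6 stall=0 (-) EX@7 MEM@8 WB@9
I3 ld r1 <- r3: IF@6 ID@7 stall=0 (-) EX@8 MEM@9 WB@10
I4 sub r3 <- r3,r5: IF@7 ID@8 stall=0 (-) EX@9 MEM@10 WB@11
I5 add r4 <- r2,r5: IF@8 ID@9 stall=0 (-) EX@10 MEM@11 WB@12
I6 mul r5 <- r5,r3: IF@9 ID@10 stall=1 (RAW on I4.r3 (WB@11)) EX@12 MEM@13 WB@14

Answer: 14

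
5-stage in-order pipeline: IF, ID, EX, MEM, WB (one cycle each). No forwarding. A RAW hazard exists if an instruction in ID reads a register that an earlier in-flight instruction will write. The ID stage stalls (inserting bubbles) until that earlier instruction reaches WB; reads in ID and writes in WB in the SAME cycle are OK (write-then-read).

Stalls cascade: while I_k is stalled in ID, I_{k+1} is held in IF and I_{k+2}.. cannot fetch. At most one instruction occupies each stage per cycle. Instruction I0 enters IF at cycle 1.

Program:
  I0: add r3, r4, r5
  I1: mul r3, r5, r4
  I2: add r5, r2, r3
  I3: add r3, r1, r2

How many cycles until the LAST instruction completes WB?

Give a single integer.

I0 add r3 <- r4,r5: IF@1 ID@2 stall=0 (-) EX@3 MEM@4 WB@5
I1 mul r3 <- r5,r4: IF@2 ID@3 stall=0 (-) EX@4 MEM@5 WB@6
I2 add r5 <- r2,r3: IF@3 ID@4 stall=2 (RAW on I1.r3 (WB@6)) EX@7 MEM@8 WB@9
I3 add r3 <- r1,r2: IF@4 ID@7 stall=0 (-) EX@8 MEM@9 WB@10

Answer: 10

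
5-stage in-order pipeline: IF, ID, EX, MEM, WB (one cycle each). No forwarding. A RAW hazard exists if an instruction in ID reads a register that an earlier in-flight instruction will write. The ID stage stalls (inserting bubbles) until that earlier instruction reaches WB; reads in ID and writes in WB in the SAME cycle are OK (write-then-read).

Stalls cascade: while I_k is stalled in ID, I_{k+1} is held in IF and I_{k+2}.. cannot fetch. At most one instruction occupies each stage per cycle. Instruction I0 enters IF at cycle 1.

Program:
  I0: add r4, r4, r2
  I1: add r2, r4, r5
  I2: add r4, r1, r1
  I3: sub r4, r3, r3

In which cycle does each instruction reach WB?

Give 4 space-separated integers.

I0 add r4 <- r4,r2: IF@1 ID@2 stall=0 (-) EX@3 MEM@4 WB@5
I1 add r2 <- r4,r5: IF@2 ID@3 stall=2 (RAW on I0.r4 (WB@5)) EX@6 MEM@7 WB@8
I2 add r4 <- r1,r1: IF@3 ID@6 stall=0 (-) EX@7 MEM@8 WB@9
I3 sub r4 <- r3,r3: IF@6 ID@7 stall=0 (-) EX@8 MEM@9 WB@10

Answer: 5 8 9 10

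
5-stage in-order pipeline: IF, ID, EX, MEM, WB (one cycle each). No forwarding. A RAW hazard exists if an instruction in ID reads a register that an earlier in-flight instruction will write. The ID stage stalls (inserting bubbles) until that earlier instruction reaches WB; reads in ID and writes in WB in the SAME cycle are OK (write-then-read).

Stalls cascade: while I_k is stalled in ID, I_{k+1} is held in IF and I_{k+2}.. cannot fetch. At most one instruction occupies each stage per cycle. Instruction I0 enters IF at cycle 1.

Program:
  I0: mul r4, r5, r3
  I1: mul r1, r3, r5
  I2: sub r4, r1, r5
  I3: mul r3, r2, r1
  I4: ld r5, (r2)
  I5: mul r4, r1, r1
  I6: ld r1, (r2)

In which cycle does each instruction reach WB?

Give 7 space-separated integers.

I0 mul r4 <- r5,r3: IF@1 ID@2 stall=0 (-) EX@3 MEM@4 WB@5
I1 mul r1 <- r3,r5: IF@2 ID@3 stall=0 (-) EX@4 MEM@5 WB@6
I2 sub r4 <- r1,r5: IF@3 ID@4 stall=2 (RAW on I1.r1 (WB@6)) EX@7 MEM@8 WB@9
I3 mul r3 <- r2,r1: IF@4 ID@7 stall=0 (-) EX@8 MEM@9 WB@10
I4 ld r5 <- r2: IF@7 ID@8 stall=0 (-) EX@9 MEM@10 WB@11
I5 mul r4 <- r1,r1: IF@8 ID@9 stall=0 (-) EX@10 MEM@11 WB@12
I6 ld r1 <- r2: IF@9 ID@10 stall=0 (-) EX@11 MEM@12 WB@13

Answer: 5 6 9 10 11 12 13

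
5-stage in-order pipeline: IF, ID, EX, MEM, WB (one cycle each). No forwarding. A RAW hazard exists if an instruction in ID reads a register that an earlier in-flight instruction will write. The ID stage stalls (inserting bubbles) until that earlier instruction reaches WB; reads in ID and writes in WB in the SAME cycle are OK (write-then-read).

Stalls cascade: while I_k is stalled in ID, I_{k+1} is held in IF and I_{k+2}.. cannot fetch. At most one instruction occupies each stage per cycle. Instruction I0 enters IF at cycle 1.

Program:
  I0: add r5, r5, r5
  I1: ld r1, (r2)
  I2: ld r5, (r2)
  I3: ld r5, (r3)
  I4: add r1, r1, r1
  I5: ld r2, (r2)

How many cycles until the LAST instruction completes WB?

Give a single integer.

Answer: 10

Derivation:
I0 add r5 <- r5,r5: IF@1 ID@2 stall=0 (-) EX@3 MEM@4 WB@5
I1 ld r1 <- r2: IF@2 ID@3 stall=0 (-) EX@4 MEM@5 WB@6
I2 ld r5 <- r2: IF@3 ID@4 stall=0 (-) EX@5 MEM@6 WB@7
I3 ld r5 <- r3: IF@4 ID@5 stall=0 (-) EX@6 MEM@7 WB@8
I4 add r1 <- r1,r1: IF@5 ID@6 stall=0 (-) EX@7 MEM@8 WB@9
I5 ld r2 <- r2: IF@6 ID@7 stall=0 (-) EX@8 MEM@9 WB@10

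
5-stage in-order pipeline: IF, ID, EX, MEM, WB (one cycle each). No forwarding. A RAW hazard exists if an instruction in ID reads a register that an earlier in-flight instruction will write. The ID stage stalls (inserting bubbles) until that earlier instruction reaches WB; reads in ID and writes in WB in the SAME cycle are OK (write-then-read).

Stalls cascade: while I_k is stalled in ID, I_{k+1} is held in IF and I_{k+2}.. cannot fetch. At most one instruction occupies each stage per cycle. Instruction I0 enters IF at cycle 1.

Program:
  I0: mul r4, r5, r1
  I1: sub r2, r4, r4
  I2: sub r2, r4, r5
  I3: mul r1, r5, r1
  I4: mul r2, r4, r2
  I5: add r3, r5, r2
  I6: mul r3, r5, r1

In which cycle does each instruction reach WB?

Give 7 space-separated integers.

Answer: 5 8 9 10 12 15 16

Derivation:
I0 mul r4 <- r5,r1: IF@1 ID@2 stall=0 (-) EX@3 MEM@4 WB@5
I1 sub r2 <- r4,r4: IF@2 ID@3 stall=2 (RAW on I0.r4 (WB@5)) EX@6 MEM@7 WB@8
I2 sub r2 <- r4,r5: IF@3 ID@6 stall=0 (-) EX@7 MEM@8 WB@9
I3 mul r1 <- r5,r1: IF@6 ID@7 stall=0 (-) EX@8 MEM@9 WB@10
I4 mul r2 <- r4,r2: IF@7 ID@8 stall=1 (RAW on I2.r2 (WB@9)) EX@10 MEM@11 WB@12
I5 add r3 <- r5,r2: IF@8 ID@10 stall=2 (RAW on I4.r2 (WB@12)) EX@13 MEM@14 WB@15
I6 mul r3 <- r5,r1: IF@10 ID@13 stall=0 (-) EX@14 MEM@15 WB@16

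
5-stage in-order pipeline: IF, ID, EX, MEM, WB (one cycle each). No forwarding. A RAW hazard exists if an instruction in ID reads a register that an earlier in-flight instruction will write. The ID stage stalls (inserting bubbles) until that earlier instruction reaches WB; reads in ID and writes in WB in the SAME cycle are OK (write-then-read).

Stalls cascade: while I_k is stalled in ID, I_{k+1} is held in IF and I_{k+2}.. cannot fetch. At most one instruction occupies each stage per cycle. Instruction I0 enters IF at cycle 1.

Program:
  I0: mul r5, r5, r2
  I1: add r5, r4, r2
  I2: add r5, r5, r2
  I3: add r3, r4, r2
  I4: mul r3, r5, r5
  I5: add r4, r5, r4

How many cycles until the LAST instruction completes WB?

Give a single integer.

I0 mul r5 <- r5,r2: IF@1 ID@2 stall=0 (-) EX@3 MEM@4 WB@5
I1 add r5 <- r4,r2: IF@2 ID@3 stall=0 (-) EX@4 MEM@5 WB@6
I2 add r5 <- r5,r2: IF@3 ID@4 stall=2 (RAW on I1.r5 (WB@6)) EX@7 MEM@8 WB@9
I3 add r3 <- r4,r2: IF@4 ID@7 stall=0 (-) EX@8 MEM@9 WB@10
I4 mul r3 <- r5,r5: IF@7 ID@8 stall=1 (RAW on I2.r5 (WB@9)) EX@10 MEM@11 WB@12
I5 add r4 <- r5,r4: IF@8 ID@10 stall=0 (-) EX@11 MEM@12 WB@13

Answer: 13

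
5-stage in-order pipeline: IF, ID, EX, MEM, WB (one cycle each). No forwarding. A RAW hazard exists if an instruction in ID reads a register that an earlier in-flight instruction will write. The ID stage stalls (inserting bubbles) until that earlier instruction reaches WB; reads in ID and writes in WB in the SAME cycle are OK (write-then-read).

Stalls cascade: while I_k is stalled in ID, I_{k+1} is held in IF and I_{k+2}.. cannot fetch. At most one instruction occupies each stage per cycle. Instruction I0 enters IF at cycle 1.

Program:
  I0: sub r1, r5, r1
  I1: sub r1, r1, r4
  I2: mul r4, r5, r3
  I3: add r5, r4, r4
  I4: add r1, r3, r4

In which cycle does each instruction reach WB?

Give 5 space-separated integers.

Answer: 5 8 9 12 13

Derivation:
I0 sub r1 <- r5,r1: IF@1 ID@2 stall=0 (-) EX@3 MEM@4 WB@5
I1 sub r1 <- r1,r4: IF@2 ID@3 stall=2 (RAW on I0.r1 (WB@5)) EX@6 MEM@7 WB@8
I2 mul r4 <- r5,r3: IF@3 ID@6 stall=0 (-) EX@7 MEM@8 WB@9
I3 add r5 <- r4,r4: IF@6 ID@7 stall=2 (RAW on I2.r4 (WB@9)) EX@10 MEM@11 WB@12
I4 add r1 <- r3,r4: IF@7 ID@10 stall=0 (-) EX@11 MEM@12 WB@13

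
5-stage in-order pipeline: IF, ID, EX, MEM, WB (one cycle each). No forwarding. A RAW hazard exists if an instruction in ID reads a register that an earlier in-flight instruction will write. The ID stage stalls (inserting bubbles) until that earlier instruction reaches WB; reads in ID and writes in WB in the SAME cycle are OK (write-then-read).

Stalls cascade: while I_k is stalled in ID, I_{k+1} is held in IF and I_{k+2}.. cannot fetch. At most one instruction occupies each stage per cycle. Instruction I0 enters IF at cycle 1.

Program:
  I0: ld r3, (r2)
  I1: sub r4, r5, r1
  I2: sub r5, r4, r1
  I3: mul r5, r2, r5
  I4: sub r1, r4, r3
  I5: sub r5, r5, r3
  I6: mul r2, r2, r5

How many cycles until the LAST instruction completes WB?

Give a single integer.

I0 ld r3 <- r2: IF@1 ID@2 stall=0 (-) EX@3 MEM@4 WB@5
I1 sub r4 <- r5,r1: IF@2 ID@3 stall=0 (-) EX@4 MEM@5 WB@6
I2 sub r5 <- r4,r1: IF@3 ID@4 stall=2 (RAW on I1.r4 (WB@6)) EX@7 MEM@8 WB@9
I3 mul r5 <- r2,r5: IF@4 ID@7 stall=2 (RAW on I2.r5 (WB@9)) EX@10 MEM@11 WB@12
I4 sub r1 <- r4,r3: IF@7 ID@10 stall=0 (-) EX@11 MEM@12 WB@13
I5 sub r5 <- r5,r3: IF@10 ID@11 stall=1 (RAW on I3.r5 (WB@12)) EX@13 MEM@14 WB@15
I6 mul r2 <- r2,r5: IF@11 ID@13 stall=2 (RAW on I5.r5 (WB@15)) EX@16 MEM@17 WB@18

Answer: 18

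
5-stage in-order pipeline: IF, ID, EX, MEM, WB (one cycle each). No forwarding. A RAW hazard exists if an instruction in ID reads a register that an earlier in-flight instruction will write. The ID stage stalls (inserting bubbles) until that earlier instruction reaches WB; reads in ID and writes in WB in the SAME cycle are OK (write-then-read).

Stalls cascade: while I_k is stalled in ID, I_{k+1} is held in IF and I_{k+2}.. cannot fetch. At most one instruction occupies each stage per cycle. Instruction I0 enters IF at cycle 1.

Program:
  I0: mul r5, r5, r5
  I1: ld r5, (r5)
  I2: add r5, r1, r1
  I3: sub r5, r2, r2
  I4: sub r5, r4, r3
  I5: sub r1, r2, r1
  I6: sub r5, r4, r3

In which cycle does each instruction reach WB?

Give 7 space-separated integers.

I0 mul r5 <- r5,r5: IF@1 ID@2 stall=0 (-) EX@3 MEM@4 WB@5
I1 ld r5 <- r5: IF@2 ID@3 stall=2 (RAW on I0.r5 (WB@5)) EX@6 MEM@7 WB@8
I2 add r5 <- r1,r1: IF@3 ID@6 stall=0 (-) EX@7 MEM@8 WB@9
I3 sub r5 <- r2,r2: IF@6 ID@7 stall=0 (-) EX@8 MEM@9 WB@10
I4 sub r5 <- r4,r3: IF@7 ID@8 stall=0 (-) EX@9 MEM@10 WB@11
I5 sub r1 <- r2,r1: IF@8 ID@9 stall=0 (-) EX@10 MEM@11 WB@12
I6 sub r5 <- r4,r3: IF@9 ID@10 stall=0 (-) EX@11 MEM@12 WB@13

Answer: 5 8 9 10 11 12 13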